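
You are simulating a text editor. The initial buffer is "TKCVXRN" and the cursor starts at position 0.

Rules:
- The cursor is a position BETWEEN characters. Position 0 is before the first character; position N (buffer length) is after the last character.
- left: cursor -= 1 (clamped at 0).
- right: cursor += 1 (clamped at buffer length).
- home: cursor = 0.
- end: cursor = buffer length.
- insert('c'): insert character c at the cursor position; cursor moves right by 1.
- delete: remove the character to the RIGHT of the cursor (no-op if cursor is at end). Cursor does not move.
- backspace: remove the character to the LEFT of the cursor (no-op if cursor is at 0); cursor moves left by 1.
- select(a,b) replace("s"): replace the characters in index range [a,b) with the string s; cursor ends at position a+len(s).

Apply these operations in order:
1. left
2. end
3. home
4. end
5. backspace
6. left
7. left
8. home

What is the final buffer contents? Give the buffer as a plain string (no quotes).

After op 1 (left): buf='TKCVXRN' cursor=0
After op 2 (end): buf='TKCVXRN' cursor=7
After op 3 (home): buf='TKCVXRN' cursor=0
After op 4 (end): buf='TKCVXRN' cursor=7
After op 5 (backspace): buf='TKCVXR' cursor=6
After op 6 (left): buf='TKCVXR' cursor=5
After op 7 (left): buf='TKCVXR' cursor=4
After op 8 (home): buf='TKCVXR' cursor=0

Answer: TKCVXR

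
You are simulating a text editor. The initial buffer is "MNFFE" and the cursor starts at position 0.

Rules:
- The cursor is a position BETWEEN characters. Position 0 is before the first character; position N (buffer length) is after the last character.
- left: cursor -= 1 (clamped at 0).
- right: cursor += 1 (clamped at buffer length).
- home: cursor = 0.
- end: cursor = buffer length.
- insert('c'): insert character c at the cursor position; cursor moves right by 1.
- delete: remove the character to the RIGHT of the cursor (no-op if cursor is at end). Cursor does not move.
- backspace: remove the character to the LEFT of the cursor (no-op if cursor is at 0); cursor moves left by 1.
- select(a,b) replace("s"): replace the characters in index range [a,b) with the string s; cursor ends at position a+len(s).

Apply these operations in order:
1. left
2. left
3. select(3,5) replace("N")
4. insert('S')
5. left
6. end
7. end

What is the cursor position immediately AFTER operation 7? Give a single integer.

Answer: 5

Derivation:
After op 1 (left): buf='MNFFE' cursor=0
After op 2 (left): buf='MNFFE' cursor=0
After op 3 (select(3,5) replace("N")): buf='MNFN' cursor=4
After op 4 (insert('S')): buf='MNFNS' cursor=5
After op 5 (left): buf='MNFNS' cursor=4
After op 6 (end): buf='MNFNS' cursor=5
After op 7 (end): buf='MNFNS' cursor=5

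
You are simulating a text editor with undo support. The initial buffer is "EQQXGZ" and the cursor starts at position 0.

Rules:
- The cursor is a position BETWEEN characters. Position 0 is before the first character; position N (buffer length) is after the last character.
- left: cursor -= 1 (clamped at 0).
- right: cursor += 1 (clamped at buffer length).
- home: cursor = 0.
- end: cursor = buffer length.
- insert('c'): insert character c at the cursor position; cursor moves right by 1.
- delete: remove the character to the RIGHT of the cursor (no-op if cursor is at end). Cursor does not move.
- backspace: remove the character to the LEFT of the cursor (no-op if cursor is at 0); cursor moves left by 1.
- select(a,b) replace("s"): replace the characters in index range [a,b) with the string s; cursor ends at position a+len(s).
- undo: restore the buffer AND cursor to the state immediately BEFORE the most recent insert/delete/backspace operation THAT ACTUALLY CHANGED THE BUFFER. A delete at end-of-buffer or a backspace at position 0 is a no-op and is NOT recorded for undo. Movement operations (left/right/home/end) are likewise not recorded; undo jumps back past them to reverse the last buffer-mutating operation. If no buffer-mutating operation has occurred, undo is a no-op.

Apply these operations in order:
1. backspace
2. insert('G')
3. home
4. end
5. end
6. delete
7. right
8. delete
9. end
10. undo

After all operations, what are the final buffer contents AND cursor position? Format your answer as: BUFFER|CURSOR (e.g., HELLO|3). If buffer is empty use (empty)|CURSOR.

After op 1 (backspace): buf='EQQXGZ' cursor=0
After op 2 (insert('G')): buf='GEQQXGZ' cursor=1
After op 3 (home): buf='GEQQXGZ' cursor=0
After op 4 (end): buf='GEQQXGZ' cursor=7
After op 5 (end): buf='GEQQXGZ' cursor=7
After op 6 (delete): buf='GEQQXGZ' cursor=7
After op 7 (right): buf='GEQQXGZ' cursor=7
After op 8 (delete): buf='GEQQXGZ' cursor=7
After op 9 (end): buf='GEQQXGZ' cursor=7
After op 10 (undo): buf='EQQXGZ' cursor=0

Answer: EQQXGZ|0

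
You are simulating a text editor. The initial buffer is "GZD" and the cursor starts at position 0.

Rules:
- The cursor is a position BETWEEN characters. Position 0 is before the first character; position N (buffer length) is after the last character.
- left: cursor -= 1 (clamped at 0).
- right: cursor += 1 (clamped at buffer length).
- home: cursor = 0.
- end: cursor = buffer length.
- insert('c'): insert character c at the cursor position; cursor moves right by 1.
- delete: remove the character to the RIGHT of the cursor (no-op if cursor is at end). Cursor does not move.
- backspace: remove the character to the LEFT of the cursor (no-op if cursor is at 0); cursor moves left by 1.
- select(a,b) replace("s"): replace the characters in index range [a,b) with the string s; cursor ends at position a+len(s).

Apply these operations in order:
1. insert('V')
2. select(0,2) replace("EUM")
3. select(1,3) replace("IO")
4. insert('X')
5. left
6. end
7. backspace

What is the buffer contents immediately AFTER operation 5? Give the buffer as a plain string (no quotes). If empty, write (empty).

After op 1 (insert('V')): buf='VGZD' cursor=1
After op 2 (select(0,2) replace("EUM")): buf='EUMZD' cursor=3
After op 3 (select(1,3) replace("IO")): buf='EIOZD' cursor=3
After op 4 (insert('X')): buf='EIOXZD' cursor=4
After op 5 (left): buf='EIOXZD' cursor=3

Answer: EIOXZD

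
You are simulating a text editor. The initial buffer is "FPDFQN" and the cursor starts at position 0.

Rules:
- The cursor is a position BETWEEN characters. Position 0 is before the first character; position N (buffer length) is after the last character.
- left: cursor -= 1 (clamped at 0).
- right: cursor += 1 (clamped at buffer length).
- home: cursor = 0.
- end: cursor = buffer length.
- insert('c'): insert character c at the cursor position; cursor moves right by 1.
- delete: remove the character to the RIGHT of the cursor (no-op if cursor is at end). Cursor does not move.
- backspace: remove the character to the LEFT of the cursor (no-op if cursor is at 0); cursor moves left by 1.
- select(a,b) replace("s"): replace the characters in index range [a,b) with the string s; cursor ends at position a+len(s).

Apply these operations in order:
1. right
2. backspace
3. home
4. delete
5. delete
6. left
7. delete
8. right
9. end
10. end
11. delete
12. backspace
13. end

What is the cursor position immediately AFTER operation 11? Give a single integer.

After op 1 (right): buf='FPDFQN' cursor=1
After op 2 (backspace): buf='PDFQN' cursor=0
After op 3 (home): buf='PDFQN' cursor=0
After op 4 (delete): buf='DFQN' cursor=0
After op 5 (delete): buf='FQN' cursor=0
After op 6 (left): buf='FQN' cursor=0
After op 7 (delete): buf='QN' cursor=0
After op 8 (right): buf='QN' cursor=1
After op 9 (end): buf='QN' cursor=2
After op 10 (end): buf='QN' cursor=2
After op 11 (delete): buf='QN' cursor=2

Answer: 2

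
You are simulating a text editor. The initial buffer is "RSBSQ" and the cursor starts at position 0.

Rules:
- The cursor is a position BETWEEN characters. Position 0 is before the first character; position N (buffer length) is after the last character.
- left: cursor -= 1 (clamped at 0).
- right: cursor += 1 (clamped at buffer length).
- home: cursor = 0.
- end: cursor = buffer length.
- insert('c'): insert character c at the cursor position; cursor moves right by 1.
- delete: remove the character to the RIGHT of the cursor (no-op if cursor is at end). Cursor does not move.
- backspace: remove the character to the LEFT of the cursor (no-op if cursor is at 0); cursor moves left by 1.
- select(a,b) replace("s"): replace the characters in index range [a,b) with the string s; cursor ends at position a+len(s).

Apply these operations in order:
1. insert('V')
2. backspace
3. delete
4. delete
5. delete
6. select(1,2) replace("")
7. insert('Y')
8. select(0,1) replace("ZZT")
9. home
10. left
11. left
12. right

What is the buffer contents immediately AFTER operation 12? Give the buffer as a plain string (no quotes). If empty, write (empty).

Answer: ZZTY

Derivation:
After op 1 (insert('V')): buf='VRSBSQ' cursor=1
After op 2 (backspace): buf='RSBSQ' cursor=0
After op 3 (delete): buf='SBSQ' cursor=0
After op 4 (delete): buf='BSQ' cursor=0
After op 5 (delete): buf='SQ' cursor=0
After op 6 (select(1,2) replace("")): buf='S' cursor=1
After op 7 (insert('Y')): buf='SY' cursor=2
After op 8 (select(0,1) replace("ZZT")): buf='ZZTY' cursor=3
After op 9 (home): buf='ZZTY' cursor=0
After op 10 (left): buf='ZZTY' cursor=0
After op 11 (left): buf='ZZTY' cursor=0
After op 12 (right): buf='ZZTY' cursor=1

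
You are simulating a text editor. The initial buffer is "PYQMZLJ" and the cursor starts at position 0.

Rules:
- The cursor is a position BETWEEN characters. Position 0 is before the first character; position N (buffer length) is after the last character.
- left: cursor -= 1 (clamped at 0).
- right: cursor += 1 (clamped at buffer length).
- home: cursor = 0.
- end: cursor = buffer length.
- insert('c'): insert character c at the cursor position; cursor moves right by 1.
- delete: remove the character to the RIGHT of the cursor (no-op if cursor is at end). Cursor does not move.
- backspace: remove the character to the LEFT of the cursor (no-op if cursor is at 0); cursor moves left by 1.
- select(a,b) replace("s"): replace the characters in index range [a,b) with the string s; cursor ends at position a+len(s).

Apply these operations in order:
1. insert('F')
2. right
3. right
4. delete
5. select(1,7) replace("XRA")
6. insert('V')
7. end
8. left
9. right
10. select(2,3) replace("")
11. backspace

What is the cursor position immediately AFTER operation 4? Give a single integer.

After op 1 (insert('F')): buf='FPYQMZLJ' cursor=1
After op 2 (right): buf='FPYQMZLJ' cursor=2
After op 3 (right): buf='FPYQMZLJ' cursor=3
After op 4 (delete): buf='FPYMZLJ' cursor=3

Answer: 3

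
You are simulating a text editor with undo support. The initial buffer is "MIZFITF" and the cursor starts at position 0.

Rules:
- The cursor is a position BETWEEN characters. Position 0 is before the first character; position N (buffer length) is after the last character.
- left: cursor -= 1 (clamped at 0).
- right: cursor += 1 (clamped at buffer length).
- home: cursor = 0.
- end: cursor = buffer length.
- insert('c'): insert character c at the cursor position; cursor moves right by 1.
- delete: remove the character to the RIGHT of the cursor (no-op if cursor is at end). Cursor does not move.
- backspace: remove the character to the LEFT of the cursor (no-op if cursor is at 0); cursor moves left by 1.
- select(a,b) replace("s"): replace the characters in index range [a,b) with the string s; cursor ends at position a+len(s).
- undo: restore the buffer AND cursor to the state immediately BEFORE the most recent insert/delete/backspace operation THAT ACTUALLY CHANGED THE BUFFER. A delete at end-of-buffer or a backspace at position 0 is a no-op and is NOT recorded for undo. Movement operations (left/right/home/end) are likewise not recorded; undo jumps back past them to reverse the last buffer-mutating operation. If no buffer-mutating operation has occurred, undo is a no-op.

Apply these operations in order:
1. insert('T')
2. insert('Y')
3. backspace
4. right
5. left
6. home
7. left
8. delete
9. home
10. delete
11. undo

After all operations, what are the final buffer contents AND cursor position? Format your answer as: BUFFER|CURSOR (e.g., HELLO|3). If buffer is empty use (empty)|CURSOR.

After op 1 (insert('T')): buf='TMIZFITF' cursor=1
After op 2 (insert('Y')): buf='TYMIZFITF' cursor=2
After op 3 (backspace): buf='TMIZFITF' cursor=1
After op 4 (right): buf='TMIZFITF' cursor=2
After op 5 (left): buf='TMIZFITF' cursor=1
After op 6 (home): buf='TMIZFITF' cursor=0
After op 7 (left): buf='TMIZFITF' cursor=0
After op 8 (delete): buf='MIZFITF' cursor=0
After op 9 (home): buf='MIZFITF' cursor=0
After op 10 (delete): buf='IZFITF' cursor=0
After op 11 (undo): buf='MIZFITF' cursor=0

Answer: MIZFITF|0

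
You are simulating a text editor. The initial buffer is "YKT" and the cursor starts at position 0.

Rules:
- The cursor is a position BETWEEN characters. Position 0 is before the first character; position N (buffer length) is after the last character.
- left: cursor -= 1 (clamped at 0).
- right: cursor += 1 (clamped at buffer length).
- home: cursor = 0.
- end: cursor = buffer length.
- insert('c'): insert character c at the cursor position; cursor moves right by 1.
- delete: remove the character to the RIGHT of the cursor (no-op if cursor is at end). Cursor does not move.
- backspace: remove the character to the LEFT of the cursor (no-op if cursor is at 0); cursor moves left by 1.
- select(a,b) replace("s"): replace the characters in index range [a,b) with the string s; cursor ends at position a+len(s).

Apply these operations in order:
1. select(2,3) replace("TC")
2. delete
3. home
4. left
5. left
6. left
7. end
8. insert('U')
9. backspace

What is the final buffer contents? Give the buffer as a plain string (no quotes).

After op 1 (select(2,3) replace("TC")): buf='YKTC' cursor=4
After op 2 (delete): buf='YKTC' cursor=4
After op 3 (home): buf='YKTC' cursor=0
After op 4 (left): buf='YKTC' cursor=0
After op 5 (left): buf='YKTC' cursor=0
After op 6 (left): buf='YKTC' cursor=0
After op 7 (end): buf='YKTC' cursor=4
After op 8 (insert('U')): buf='YKTCU' cursor=5
After op 9 (backspace): buf='YKTC' cursor=4

Answer: YKTC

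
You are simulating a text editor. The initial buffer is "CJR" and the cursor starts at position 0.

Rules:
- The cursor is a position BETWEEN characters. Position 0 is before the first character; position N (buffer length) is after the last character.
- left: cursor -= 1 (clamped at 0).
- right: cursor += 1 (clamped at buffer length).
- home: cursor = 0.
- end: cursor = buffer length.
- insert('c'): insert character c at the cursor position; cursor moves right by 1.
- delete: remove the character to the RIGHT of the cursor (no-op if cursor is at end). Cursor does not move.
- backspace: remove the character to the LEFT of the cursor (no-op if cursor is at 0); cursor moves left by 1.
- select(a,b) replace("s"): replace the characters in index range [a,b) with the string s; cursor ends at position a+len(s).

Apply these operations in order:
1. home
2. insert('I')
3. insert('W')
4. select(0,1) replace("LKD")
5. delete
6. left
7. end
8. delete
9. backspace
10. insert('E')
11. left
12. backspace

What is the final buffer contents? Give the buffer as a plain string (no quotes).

Answer: LKDCE

Derivation:
After op 1 (home): buf='CJR' cursor=0
After op 2 (insert('I')): buf='ICJR' cursor=1
After op 3 (insert('W')): buf='IWCJR' cursor=2
After op 4 (select(0,1) replace("LKD")): buf='LKDWCJR' cursor=3
After op 5 (delete): buf='LKDCJR' cursor=3
After op 6 (left): buf='LKDCJR' cursor=2
After op 7 (end): buf='LKDCJR' cursor=6
After op 8 (delete): buf='LKDCJR' cursor=6
After op 9 (backspace): buf='LKDCJ' cursor=5
After op 10 (insert('E')): buf='LKDCJE' cursor=6
After op 11 (left): buf='LKDCJE' cursor=5
After op 12 (backspace): buf='LKDCE' cursor=4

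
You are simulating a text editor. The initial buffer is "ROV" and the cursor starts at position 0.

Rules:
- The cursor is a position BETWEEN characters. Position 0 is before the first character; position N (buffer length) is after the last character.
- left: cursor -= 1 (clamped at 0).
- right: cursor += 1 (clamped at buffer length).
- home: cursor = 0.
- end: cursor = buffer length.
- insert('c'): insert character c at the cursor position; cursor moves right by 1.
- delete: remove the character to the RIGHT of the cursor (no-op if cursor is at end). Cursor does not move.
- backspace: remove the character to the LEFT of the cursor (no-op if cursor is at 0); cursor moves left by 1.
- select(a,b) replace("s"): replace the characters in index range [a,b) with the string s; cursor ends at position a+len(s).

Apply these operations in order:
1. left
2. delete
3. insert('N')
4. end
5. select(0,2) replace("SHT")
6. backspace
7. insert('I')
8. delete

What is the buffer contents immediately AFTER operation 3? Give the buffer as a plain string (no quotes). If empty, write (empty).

After op 1 (left): buf='ROV' cursor=0
After op 2 (delete): buf='OV' cursor=0
After op 3 (insert('N')): buf='NOV' cursor=1

Answer: NOV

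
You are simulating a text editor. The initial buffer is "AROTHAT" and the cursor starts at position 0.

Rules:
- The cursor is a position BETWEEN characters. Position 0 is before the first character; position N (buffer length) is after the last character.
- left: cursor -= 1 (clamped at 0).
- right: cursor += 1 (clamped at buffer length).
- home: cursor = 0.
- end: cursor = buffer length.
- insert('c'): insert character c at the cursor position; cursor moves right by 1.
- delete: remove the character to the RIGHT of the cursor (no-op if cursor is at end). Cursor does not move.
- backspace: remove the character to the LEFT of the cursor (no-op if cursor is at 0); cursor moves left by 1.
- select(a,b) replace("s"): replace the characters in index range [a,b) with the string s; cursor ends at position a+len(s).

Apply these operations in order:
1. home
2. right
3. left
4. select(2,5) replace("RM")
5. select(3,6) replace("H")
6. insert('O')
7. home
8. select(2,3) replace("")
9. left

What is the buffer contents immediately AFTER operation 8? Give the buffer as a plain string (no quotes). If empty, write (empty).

After op 1 (home): buf='AROTHAT' cursor=0
After op 2 (right): buf='AROTHAT' cursor=1
After op 3 (left): buf='AROTHAT' cursor=0
After op 4 (select(2,5) replace("RM")): buf='ARRMAT' cursor=4
After op 5 (select(3,6) replace("H")): buf='ARRH' cursor=4
After op 6 (insert('O')): buf='ARRHO' cursor=5
After op 7 (home): buf='ARRHO' cursor=0
After op 8 (select(2,3) replace("")): buf='ARHO' cursor=2

Answer: ARHO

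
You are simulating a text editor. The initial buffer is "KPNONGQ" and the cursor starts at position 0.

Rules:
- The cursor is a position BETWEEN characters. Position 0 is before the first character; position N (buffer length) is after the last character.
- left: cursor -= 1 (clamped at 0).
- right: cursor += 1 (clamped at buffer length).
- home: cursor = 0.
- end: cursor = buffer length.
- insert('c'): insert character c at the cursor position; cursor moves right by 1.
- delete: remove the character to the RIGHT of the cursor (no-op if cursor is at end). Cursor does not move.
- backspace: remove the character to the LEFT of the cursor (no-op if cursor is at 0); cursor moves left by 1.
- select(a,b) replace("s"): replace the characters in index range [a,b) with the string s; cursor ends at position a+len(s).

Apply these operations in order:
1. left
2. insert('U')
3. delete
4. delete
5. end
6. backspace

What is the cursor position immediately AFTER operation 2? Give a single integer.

Answer: 1

Derivation:
After op 1 (left): buf='KPNONGQ' cursor=0
After op 2 (insert('U')): buf='UKPNONGQ' cursor=1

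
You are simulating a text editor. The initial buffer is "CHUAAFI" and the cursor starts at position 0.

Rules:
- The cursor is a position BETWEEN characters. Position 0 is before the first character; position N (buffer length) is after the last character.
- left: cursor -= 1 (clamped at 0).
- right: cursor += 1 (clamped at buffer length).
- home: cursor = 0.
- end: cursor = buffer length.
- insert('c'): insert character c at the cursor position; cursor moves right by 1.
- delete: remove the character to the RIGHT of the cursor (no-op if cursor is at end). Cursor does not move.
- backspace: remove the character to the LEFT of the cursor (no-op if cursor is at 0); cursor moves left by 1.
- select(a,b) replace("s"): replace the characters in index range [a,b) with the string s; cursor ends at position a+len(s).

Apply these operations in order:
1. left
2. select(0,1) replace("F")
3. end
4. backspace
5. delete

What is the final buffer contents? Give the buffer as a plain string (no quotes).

After op 1 (left): buf='CHUAAFI' cursor=0
After op 2 (select(0,1) replace("F")): buf='FHUAAFI' cursor=1
After op 3 (end): buf='FHUAAFI' cursor=7
After op 4 (backspace): buf='FHUAAF' cursor=6
After op 5 (delete): buf='FHUAAF' cursor=6

Answer: FHUAAF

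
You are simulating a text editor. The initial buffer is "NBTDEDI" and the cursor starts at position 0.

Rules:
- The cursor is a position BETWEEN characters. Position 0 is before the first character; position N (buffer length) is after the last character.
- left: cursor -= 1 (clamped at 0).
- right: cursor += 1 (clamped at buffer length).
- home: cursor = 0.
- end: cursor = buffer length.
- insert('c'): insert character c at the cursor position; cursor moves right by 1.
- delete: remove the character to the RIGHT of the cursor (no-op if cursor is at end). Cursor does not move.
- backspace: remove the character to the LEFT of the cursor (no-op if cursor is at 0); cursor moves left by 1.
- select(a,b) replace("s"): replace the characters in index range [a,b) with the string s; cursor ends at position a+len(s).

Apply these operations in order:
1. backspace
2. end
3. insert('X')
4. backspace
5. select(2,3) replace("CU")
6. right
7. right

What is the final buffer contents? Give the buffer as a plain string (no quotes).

After op 1 (backspace): buf='NBTDEDI' cursor=0
After op 2 (end): buf='NBTDEDI' cursor=7
After op 3 (insert('X')): buf='NBTDEDIX' cursor=8
After op 4 (backspace): buf='NBTDEDI' cursor=7
After op 5 (select(2,3) replace("CU")): buf='NBCUDEDI' cursor=4
After op 6 (right): buf='NBCUDEDI' cursor=5
After op 7 (right): buf='NBCUDEDI' cursor=6

Answer: NBCUDEDI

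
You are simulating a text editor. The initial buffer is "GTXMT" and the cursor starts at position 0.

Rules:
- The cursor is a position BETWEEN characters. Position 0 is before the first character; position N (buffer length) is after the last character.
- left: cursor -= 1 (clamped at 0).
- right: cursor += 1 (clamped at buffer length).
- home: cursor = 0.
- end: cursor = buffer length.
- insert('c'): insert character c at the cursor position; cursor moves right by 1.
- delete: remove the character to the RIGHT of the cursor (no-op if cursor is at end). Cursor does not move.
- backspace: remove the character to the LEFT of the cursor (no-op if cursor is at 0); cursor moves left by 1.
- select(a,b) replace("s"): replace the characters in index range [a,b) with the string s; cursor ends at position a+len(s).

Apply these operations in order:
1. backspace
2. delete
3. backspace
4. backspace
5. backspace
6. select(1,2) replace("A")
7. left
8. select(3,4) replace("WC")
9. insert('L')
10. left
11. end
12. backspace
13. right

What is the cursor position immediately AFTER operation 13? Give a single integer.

Answer: 5

Derivation:
After op 1 (backspace): buf='GTXMT' cursor=0
After op 2 (delete): buf='TXMT' cursor=0
After op 3 (backspace): buf='TXMT' cursor=0
After op 4 (backspace): buf='TXMT' cursor=0
After op 5 (backspace): buf='TXMT' cursor=0
After op 6 (select(1,2) replace("A")): buf='TAMT' cursor=2
After op 7 (left): buf='TAMT' cursor=1
After op 8 (select(3,4) replace("WC")): buf='TAMWC' cursor=5
After op 9 (insert('L')): buf='TAMWCL' cursor=6
After op 10 (left): buf='TAMWCL' cursor=5
After op 11 (end): buf='TAMWCL' cursor=6
After op 12 (backspace): buf='TAMWC' cursor=5
After op 13 (right): buf='TAMWC' cursor=5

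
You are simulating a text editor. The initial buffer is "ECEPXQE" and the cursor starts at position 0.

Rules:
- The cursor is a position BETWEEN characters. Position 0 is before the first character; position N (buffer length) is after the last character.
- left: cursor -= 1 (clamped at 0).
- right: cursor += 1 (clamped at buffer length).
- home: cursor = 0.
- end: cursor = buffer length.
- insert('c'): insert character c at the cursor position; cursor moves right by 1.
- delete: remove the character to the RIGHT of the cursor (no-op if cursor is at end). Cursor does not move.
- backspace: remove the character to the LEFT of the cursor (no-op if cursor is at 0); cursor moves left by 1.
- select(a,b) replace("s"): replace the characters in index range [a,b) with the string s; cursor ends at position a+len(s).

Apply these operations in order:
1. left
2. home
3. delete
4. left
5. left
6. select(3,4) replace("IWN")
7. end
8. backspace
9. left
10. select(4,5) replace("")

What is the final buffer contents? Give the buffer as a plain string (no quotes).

Answer: CEPINQ

Derivation:
After op 1 (left): buf='ECEPXQE' cursor=0
After op 2 (home): buf='ECEPXQE' cursor=0
After op 3 (delete): buf='CEPXQE' cursor=0
After op 4 (left): buf='CEPXQE' cursor=0
After op 5 (left): buf='CEPXQE' cursor=0
After op 6 (select(3,4) replace("IWN")): buf='CEPIWNQE' cursor=6
After op 7 (end): buf='CEPIWNQE' cursor=8
After op 8 (backspace): buf='CEPIWNQ' cursor=7
After op 9 (left): buf='CEPIWNQ' cursor=6
After op 10 (select(4,5) replace("")): buf='CEPINQ' cursor=4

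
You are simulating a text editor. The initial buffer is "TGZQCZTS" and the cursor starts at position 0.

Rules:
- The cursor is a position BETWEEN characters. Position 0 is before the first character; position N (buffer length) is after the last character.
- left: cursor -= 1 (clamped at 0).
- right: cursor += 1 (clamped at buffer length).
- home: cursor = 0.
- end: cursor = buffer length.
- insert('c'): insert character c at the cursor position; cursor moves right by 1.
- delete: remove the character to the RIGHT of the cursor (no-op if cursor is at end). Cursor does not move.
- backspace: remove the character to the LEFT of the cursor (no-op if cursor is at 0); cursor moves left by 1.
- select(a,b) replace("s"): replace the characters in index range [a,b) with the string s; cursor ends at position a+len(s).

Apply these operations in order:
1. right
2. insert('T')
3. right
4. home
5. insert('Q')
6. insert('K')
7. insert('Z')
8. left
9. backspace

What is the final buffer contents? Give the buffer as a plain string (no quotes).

After op 1 (right): buf='TGZQCZTS' cursor=1
After op 2 (insert('T')): buf='TTGZQCZTS' cursor=2
After op 3 (right): buf='TTGZQCZTS' cursor=3
After op 4 (home): buf='TTGZQCZTS' cursor=0
After op 5 (insert('Q')): buf='QTTGZQCZTS' cursor=1
After op 6 (insert('K')): buf='QKTTGZQCZTS' cursor=2
After op 7 (insert('Z')): buf='QKZTTGZQCZTS' cursor=3
After op 8 (left): buf='QKZTTGZQCZTS' cursor=2
After op 9 (backspace): buf='QZTTGZQCZTS' cursor=1

Answer: QZTTGZQCZTS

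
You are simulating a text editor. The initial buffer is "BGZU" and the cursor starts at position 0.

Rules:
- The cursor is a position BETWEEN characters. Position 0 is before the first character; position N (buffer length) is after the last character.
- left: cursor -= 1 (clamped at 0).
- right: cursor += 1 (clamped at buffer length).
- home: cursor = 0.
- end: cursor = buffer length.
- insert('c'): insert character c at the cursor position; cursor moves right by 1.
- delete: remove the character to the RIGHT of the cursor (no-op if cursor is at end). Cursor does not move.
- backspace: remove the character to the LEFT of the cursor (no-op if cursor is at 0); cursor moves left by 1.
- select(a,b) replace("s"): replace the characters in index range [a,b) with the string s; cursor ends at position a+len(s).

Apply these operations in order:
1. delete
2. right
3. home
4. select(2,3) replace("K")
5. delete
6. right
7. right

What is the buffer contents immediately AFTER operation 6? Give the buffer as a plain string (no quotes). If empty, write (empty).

Answer: GZK

Derivation:
After op 1 (delete): buf='GZU' cursor=0
After op 2 (right): buf='GZU' cursor=1
After op 3 (home): buf='GZU' cursor=0
After op 4 (select(2,3) replace("K")): buf='GZK' cursor=3
After op 5 (delete): buf='GZK' cursor=3
After op 6 (right): buf='GZK' cursor=3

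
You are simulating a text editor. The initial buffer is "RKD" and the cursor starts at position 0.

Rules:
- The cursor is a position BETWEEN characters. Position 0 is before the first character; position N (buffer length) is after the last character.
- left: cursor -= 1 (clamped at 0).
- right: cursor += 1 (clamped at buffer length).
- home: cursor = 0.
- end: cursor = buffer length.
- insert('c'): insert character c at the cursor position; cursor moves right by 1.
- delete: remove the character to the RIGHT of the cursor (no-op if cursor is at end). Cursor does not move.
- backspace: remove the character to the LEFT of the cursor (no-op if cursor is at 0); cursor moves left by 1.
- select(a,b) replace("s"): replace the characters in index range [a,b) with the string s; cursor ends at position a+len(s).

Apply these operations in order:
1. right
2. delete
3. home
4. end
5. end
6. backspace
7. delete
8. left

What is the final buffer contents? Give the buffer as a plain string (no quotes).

After op 1 (right): buf='RKD' cursor=1
After op 2 (delete): buf='RD' cursor=1
After op 3 (home): buf='RD' cursor=0
After op 4 (end): buf='RD' cursor=2
After op 5 (end): buf='RD' cursor=2
After op 6 (backspace): buf='R' cursor=1
After op 7 (delete): buf='R' cursor=1
After op 8 (left): buf='R' cursor=0

Answer: R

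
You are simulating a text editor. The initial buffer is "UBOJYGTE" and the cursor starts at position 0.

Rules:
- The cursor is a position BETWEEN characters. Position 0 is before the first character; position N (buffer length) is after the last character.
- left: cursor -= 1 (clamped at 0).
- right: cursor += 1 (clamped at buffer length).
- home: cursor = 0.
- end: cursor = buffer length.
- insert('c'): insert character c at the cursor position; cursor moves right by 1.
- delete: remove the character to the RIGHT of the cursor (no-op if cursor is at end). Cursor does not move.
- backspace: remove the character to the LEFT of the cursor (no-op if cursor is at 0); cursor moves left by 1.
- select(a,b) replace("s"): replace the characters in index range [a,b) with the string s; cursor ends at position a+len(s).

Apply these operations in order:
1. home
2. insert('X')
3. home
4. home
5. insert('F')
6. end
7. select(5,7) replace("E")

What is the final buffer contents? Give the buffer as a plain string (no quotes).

Answer: FXUBOEGTE

Derivation:
After op 1 (home): buf='UBOJYGTE' cursor=0
After op 2 (insert('X')): buf='XUBOJYGTE' cursor=1
After op 3 (home): buf='XUBOJYGTE' cursor=0
After op 4 (home): buf='XUBOJYGTE' cursor=0
After op 5 (insert('F')): buf='FXUBOJYGTE' cursor=1
After op 6 (end): buf='FXUBOJYGTE' cursor=10
After op 7 (select(5,7) replace("E")): buf='FXUBOEGTE' cursor=6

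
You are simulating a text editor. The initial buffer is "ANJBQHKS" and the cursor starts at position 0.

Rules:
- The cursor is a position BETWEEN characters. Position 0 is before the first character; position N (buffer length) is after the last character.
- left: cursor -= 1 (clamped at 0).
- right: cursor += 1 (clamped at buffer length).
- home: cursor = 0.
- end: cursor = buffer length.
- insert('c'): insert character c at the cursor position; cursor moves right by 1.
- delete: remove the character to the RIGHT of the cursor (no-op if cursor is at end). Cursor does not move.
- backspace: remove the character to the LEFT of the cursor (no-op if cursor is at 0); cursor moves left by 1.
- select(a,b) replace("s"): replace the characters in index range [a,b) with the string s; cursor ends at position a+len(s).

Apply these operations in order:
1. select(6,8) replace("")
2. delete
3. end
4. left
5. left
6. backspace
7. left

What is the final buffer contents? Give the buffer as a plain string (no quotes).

After op 1 (select(6,8) replace("")): buf='ANJBQH' cursor=6
After op 2 (delete): buf='ANJBQH' cursor=6
After op 3 (end): buf='ANJBQH' cursor=6
After op 4 (left): buf='ANJBQH' cursor=5
After op 5 (left): buf='ANJBQH' cursor=4
After op 6 (backspace): buf='ANJQH' cursor=3
After op 7 (left): buf='ANJQH' cursor=2

Answer: ANJQH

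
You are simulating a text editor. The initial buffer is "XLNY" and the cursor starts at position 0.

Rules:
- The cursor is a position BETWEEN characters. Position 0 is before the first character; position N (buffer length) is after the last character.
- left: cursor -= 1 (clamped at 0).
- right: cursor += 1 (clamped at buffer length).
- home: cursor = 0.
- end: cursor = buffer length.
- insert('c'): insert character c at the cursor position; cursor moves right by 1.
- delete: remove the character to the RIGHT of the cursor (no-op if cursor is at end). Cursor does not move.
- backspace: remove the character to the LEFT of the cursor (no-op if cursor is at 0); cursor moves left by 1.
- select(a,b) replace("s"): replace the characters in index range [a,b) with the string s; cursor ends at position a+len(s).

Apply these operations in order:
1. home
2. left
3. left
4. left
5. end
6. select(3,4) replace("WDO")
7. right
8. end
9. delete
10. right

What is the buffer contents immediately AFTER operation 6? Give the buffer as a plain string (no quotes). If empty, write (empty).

After op 1 (home): buf='XLNY' cursor=0
After op 2 (left): buf='XLNY' cursor=0
After op 3 (left): buf='XLNY' cursor=0
After op 4 (left): buf='XLNY' cursor=0
After op 5 (end): buf='XLNY' cursor=4
After op 6 (select(3,4) replace("WDO")): buf='XLNWDO' cursor=6

Answer: XLNWDO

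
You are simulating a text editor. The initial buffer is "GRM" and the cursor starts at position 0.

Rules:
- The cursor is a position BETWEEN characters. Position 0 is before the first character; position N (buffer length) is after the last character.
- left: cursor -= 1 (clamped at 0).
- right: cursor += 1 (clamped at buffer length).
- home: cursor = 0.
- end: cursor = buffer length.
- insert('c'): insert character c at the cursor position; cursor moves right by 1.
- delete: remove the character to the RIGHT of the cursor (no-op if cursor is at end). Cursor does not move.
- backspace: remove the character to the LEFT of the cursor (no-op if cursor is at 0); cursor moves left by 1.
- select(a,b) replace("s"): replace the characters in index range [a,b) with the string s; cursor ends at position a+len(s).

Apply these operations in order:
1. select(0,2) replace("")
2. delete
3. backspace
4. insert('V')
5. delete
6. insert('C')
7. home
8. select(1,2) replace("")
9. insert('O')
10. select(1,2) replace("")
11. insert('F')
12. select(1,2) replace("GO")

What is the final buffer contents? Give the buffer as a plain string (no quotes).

Answer: VGO

Derivation:
After op 1 (select(0,2) replace("")): buf='M' cursor=0
After op 2 (delete): buf='(empty)' cursor=0
After op 3 (backspace): buf='(empty)' cursor=0
After op 4 (insert('V')): buf='V' cursor=1
After op 5 (delete): buf='V' cursor=1
After op 6 (insert('C')): buf='VC' cursor=2
After op 7 (home): buf='VC' cursor=0
After op 8 (select(1,2) replace("")): buf='V' cursor=1
After op 9 (insert('O')): buf='VO' cursor=2
After op 10 (select(1,2) replace("")): buf='V' cursor=1
After op 11 (insert('F')): buf='VF' cursor=2
After op 12 (select(1,2) replace("GO")): buf='VGO' cursor=3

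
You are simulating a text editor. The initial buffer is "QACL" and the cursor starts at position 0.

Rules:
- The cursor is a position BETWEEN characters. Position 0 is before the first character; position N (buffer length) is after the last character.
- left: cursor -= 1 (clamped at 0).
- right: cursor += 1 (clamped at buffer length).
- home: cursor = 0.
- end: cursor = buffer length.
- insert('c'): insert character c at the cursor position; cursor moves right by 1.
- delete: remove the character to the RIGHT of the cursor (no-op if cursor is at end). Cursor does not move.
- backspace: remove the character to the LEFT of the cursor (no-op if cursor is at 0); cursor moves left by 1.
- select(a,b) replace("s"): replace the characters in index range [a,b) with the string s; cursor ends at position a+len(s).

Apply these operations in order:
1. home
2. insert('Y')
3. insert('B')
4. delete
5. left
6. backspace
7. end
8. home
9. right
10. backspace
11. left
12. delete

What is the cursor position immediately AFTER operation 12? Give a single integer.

After op 1 (home): buf='QACL' cursor=0
After op 2 (insert('Y')): buf='YQACL' cursor=1
After op 3 (insert('B')): buf='YBQACL' cursor=2
After op 4 (delete): buf='YBACL' cursor=2
After op 5 (left): buf='YBACL' cursor=1
After op 6 (backspace): buf='BACL' cursor=0
After op 7 (end): buf='BACL' cursor=4
After op 8 (home): buf='BACL' cursor=0
After op 9 (right): buf='BACL' cursor=1
After op 10 (backspace): buf='ACL' cursor=0
After op 11 (left): buf='ACL' cursor=0
After op 12 (delete): buf='CL' cursor=0

Answer: 0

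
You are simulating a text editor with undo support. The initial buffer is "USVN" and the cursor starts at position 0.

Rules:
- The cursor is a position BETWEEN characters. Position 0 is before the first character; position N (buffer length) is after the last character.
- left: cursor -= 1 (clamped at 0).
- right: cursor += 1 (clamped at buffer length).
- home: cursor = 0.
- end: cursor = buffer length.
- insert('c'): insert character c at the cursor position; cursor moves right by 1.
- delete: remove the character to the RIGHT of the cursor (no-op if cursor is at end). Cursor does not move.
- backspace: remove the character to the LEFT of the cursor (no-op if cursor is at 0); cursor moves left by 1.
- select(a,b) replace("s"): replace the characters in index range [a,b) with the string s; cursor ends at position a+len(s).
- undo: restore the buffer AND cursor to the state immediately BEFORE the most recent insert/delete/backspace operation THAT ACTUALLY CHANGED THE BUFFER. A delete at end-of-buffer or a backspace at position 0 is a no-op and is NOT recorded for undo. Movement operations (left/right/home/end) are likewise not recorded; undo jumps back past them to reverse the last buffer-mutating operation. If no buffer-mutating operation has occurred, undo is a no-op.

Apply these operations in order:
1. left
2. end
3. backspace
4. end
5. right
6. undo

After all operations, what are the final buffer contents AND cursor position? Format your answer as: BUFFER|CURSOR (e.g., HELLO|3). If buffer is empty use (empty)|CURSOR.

Answer: USVN|4

Derivation:
After op 1 (left): buf='USVN' cursor=0
After op 2 (end): buf='USVN' cursor=4
After op 3 (backspace): buf='USV' cursor=3
After op 4 (end): buf='USV' cursor=3
After op 5 (right): buf='USV' cursor=3
After op 6 (undo): buf='USVN' cursor=4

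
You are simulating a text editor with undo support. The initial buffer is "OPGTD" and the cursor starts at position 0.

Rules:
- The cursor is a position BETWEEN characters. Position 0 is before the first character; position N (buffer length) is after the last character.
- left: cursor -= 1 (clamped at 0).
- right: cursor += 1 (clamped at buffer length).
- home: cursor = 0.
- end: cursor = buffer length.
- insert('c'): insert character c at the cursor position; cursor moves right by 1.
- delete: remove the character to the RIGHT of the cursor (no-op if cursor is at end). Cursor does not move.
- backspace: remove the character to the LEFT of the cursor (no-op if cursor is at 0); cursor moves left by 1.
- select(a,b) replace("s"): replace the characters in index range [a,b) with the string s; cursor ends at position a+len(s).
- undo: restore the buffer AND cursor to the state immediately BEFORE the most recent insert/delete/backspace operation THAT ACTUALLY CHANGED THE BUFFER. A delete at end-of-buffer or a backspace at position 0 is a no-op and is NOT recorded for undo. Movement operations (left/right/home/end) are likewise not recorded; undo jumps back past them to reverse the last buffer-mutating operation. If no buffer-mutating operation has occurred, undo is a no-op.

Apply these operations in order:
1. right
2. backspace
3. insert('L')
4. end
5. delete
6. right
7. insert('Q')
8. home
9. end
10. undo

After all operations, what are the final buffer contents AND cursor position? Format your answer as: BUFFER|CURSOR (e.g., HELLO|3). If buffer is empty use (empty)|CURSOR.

Answer: LPGTD|5

Derivation:
After op 1 (right): buf='OPGTD' cursor=1
After op 2 (backspace): buf='PGTD' cursor=0
After op 3 (insert('L')): buf='LPGTD' cursor=1
After op 4 (end): buf='LPGTD' cursor=5
After op 5 (delete): buf='LPGTD' cursor=5
After op 6 (right): buf='LPGTD' cursor=5
After op 7 (insert('Q')): buf='LPGTDQ' cursor=6
After op 8 (home): buf='LPGTDQ' cursor=0
After op 9 (end): buf='LPGTDQ' cursor=6
After op 10 (undo): buf='LPGTD' cursor=5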